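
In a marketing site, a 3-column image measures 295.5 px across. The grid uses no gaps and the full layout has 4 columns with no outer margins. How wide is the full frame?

With no gaps, each column is 295.5/3 = 98.5 px.
Frame = 4·98.5 = 394 = 394 px.

394 px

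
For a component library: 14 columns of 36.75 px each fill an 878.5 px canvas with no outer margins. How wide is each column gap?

28 px

14·36.75 + 13g = 878.5 → 13g = 364 → g = 28 px.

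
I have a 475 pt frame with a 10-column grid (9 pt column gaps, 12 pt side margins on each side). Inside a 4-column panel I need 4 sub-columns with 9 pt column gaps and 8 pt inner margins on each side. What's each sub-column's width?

33 pt

Inside the margins: 475 − 24 = 451 pt.
451 − 9·9 = 370; ÷10 gives c = 37 pt.
4 columns plus 3 column gaps: 148 + 27 = 175 pt.
Inner content = 175 − 2·8 = 159 pt.
4d + 3·9 = 159 → 4d = 132 → d = 33 pt.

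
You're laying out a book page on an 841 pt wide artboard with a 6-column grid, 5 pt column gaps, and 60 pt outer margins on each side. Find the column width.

Take off 120 pt of margins, leaving 721 pt.
Subtracting 5 column gaps of 5 leaves 696 for 6 columns, so c = 116 pt.

116 pt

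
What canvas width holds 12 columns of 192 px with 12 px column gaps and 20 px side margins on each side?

Canvas = 2·20 + 12·192 + 11·12 = 40 + 2304 + 132 = 2476 px.

2476 px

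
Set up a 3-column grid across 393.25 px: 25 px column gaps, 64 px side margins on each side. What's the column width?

71.75 px

Take off 128 px of margins, leaving 265.25 px.
3c + 2·25 = 265.25 → 3c = 215.25 → c = 71.75 px.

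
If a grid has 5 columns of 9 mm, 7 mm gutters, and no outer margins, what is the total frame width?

73 mm

Frame = 5·9 + 4·7 = 45 + 28 = 73 mm.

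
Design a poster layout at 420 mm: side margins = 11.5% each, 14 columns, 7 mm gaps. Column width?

420 × (1 − 2·11.5%) = 420 × 77% = 323.4 mm for the columns.
Subtracting 13 gaps of 7 leaves 232.4 for 14 columns, so c = 16.6 mm.

16.6 mm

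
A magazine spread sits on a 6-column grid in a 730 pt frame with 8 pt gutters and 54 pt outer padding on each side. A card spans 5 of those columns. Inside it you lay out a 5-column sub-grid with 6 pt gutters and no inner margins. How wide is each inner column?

Take off 108 pt of margins, leaving 622 pt.
6c + 5·8 = 622 → 6c = 582 → c = 97 pt.
Span of 5: 5·97 + 4·8 = 485 + 32 = 517 pt.
5 columns + 4 gutters: 5d + 4·6 = 517.
5d = 517 − 24 = 493, so d = 98.6 pt.

98.6 pt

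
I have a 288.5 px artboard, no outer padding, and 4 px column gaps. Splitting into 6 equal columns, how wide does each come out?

6 columns + 5 column gaps: 6c + 5·4 = 288.5.
6c = 288.5 − 20 = 268.5, so c = 44.75 px.

44.75 px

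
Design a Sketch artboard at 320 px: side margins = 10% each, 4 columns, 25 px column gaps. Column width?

45.25 px

Each margin = 10% of 320 = 32 px; content = 320 − 2·32 = 256 px.
4c + 3·25 = 256 → 4c = 181 → c = 45.25 px.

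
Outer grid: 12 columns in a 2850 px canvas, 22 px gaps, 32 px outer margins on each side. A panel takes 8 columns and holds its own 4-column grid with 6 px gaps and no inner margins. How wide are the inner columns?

Take off 64 px of margins, leaving 2786 px.
12c + 11·22 = 2786 → 12c = 2544 → c = 212 px.
8 columns plus 7 gaps: 1696 + 154 = 1850 px.
4 columns + 3 gaps: 4d + 3·6 = 1850.
4d = 1850 − 18 = 1832, so d = 458 px.

458 px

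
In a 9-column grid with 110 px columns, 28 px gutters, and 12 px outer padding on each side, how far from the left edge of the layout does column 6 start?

Column 6 starts at margin + 5·(column + gutter) = 12 + 5·138 = 702 px.

702 px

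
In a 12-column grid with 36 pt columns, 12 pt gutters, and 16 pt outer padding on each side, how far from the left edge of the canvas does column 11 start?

496 pt

Column 11 starts at margin + 10·(column + gutter) = 16 + 10·48 = 496 pt.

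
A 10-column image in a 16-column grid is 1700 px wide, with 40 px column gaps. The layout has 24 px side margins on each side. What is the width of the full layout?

10 columns + 9 column gaps: 10c + 9·40 = 1700.
10c = 1700 − 360 = 1340, so c = 134 px.
Total width: 2·24 + 16·134 + 15·40 = 2792 px.

2792 px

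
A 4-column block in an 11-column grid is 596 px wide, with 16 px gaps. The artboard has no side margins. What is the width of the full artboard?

Subtracting 3 gaps of 16 leaves 548 for 4 columns, so c = 137 px.
Total width: 11·137 + 10·16 = 1667 px.

1667 px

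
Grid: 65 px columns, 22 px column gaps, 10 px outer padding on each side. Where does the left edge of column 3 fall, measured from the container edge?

184 px

Before column 3: the margin + 2 columns + 2 column gaps.
Offset = 10 + 2·(65 + 22) = 10 + 174 = 184 px.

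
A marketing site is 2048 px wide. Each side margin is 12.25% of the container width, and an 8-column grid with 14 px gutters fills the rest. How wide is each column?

Each margin = 12.25% of 2048 = 250.88 px; content = 2048 − 2·250.88 = 1546.24 px.
8c + 7·14 = 1546.24 → 8c = 1448.24 → c = 181.03 px.

181.03 px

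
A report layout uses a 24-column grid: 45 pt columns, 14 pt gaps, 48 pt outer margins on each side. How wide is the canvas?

Canvas = 2·48 + 24·45 + 23·14 = 96 + 1080 + 322 = 1498 pt.

1498 pt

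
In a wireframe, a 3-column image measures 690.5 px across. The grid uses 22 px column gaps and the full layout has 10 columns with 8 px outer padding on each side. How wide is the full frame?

2369 px

3 columns + 2 column gaps: 3c + 2·22 = 690.5.
3c = 690.5 − 44 = 646.5, so c = 215.5 px.
Frame = 2·8 + 10·215.5 + 9·22 = 16 + 2155 + 198 = 2369 px.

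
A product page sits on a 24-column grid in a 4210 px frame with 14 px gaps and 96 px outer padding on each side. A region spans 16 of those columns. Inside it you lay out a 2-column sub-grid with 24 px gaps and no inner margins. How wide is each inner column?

Outer content = 4210 − 2·96 = 4018 px.
24 columns + 23 gaps: 24c + 23·14 = 4018.
24c = 4018 − 322 = 3696, so c = 154 px.
16 columns plus 15 gaps: 2464 + 210 = 2674 px.
2d + 1·24 = 2674 → 2d = 2650 → d = 1325 px.

1325 px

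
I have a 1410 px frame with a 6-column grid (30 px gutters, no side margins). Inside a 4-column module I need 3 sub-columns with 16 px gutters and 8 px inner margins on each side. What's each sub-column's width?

1410 − 5·30 = 1260; ÷6 gives c = 210 px.
Span of 4: 4·210 + 3·30 = 840 + 90 = 930 px.
Inner content = 930 − 2·8 = 914 px.
Subtracting 2 gutters of 16 leaves 882 for 3 columns, so d = 294 px.

294 px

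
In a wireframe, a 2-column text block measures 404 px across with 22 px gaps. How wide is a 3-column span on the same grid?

617 px

2c + 1·22 = 404 → 2c = 382 → c = 191 px.
3-column span = 3·191 + 2·22 = 617 px.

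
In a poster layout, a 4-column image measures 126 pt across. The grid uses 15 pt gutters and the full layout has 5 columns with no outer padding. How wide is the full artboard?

Subtracting 3 gutters of 15 leaves 81 for 4 columns, so c = 20.25 pt.
Summing: 101.25 + 60 = 161.25 pt.

161.25 pt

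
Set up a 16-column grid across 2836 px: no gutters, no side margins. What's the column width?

177.25 px

2836 / 16 = 177.25 px per column.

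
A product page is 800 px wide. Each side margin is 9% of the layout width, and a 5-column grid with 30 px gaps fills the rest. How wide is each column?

107.2 px

Margins: 9% × 800 = 72 px each, so content = 800 − 144 = 656 px.
656 − 4·30 = 536; ÷5 gives c = 107.2 px.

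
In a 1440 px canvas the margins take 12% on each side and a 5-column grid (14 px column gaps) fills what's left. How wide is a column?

Each margin = 12% of 1440 = 172.8 px; content = 1440 − 2·172.8 = 1094.4 px.
5 columns + 4 column gaps: 5c + 4·14 = 1094.4.
5c = 1094.4 − 56 = 1038.4, so c = 207.68 px.

207.68 px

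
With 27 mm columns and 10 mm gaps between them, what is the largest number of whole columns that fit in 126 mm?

3 columns: 3·27 + 2·10 = 101 mm ≤ 126.
4 columns: 138 mm > 126. So 3.

3 columns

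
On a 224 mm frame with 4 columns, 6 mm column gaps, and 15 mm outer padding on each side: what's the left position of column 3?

115 mm

Content = 224 − 2·15 = 194 mm.
194 − 3·6 = 176; ÷4 gives c = 44 mm.
Column 3 starts at margin + 2·(column + gutter) = 15 + 2·50 = 115 mm.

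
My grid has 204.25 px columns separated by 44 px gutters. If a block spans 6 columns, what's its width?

1445.5 px

6 columns plus 5 gutters: 1225.5 + 220 = 1445.5 px.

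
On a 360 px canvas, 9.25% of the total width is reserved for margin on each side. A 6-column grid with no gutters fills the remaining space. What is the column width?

48.9 px

Margins: 9.25% × 360 = 33.3 px each, so content = 360 − 66.6 = 293.4 px.
293.4 / 6 = 48.9 px per column.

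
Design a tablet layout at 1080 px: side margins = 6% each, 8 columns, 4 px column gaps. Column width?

115.3 px

Each margin = 6% of 1080 = 64.8 px; content = 1080 − 2·64.8 = 950.4 px.
8c + 7·4 = 950.4 → 8c = 922.4 → c = 115.3 px.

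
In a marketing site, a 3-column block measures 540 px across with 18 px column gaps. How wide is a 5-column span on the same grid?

Subtracting 2 column gaps of 18 leaves 504 for 3 columns, so c = 168 px.
Span of 5: 5·168 + 4·18 = 840 + 72 = 912 px.

912 px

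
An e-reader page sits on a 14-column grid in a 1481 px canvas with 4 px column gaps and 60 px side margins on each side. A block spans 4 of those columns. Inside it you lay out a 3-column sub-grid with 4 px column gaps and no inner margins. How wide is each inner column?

Take off 120 px of margins, leaving 1361 px.
Subtracting 13 column gaps of 4 leaves 1309 for 14 columns, so c = 93.5 px.
4-column span = 4·93.5 + 3·4 = 386 px.
Subtracting 2 column gaps of 4 leaves 378 for 3 columns, so d = 126 px.

126 px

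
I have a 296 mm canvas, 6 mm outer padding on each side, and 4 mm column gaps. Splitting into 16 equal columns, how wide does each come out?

14 mm

Take off 12 mm of margins, leaving 284 mm.
16c + 15·4 = 284 → 16c = 224 → c = 14 mm.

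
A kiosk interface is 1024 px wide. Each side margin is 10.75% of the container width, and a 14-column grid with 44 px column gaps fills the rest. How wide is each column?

Each margin = 10.75% of 1024 = 110.08 px; content = 1024 − 2·110.08 = 803.84 px.
Subtracting 13 column gaps of 44 leaves 231.84 for 14 columns, so c = 16.56 px.

16.56 px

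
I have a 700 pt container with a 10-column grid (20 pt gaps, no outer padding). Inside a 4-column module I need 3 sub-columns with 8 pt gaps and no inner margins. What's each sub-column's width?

84 pt

10c + 9·20 = 700 → 10c = 520 → c = 52 pt.
4 columns plus 3 gaps: 208 + 60 = 268 pt.
268 − 2·8 = 252; ÷3 gives d = 84 pt.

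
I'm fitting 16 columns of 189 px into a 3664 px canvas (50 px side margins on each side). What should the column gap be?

Take off 100 px of margins, leaving 3564 px.
Columns use 3024 px, leaving 540 px across 15 column gaps = 36 px each.

36 px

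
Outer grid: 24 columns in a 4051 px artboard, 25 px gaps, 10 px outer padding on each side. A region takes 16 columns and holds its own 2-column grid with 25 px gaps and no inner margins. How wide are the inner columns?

Take off 20 px of margins, leaving 4031 px.
24c + 23·25 = 4031 → 24c = 3456 → c = 144 px.
16 columns plus 15 gaps: 2304 + 375 = 2679 px.
2d + 1·25 = 2679 → 2d = 2654 → d = 1327 px.

1327 px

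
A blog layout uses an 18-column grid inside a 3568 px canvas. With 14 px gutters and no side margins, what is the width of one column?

18 columns + 17 gutters: 18c + 17·14 = 3568.
18c = 3568 − 238 = 3330, so c = 185 px.

185 px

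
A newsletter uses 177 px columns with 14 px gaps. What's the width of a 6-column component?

Span of 6: 6·177 + 5·14 = 1062 + 70 = 1132 px.

1132 px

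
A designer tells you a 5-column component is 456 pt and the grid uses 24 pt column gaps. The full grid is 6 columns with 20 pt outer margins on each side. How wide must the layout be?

592 pt

456 − 4·24 = 360; ÷5 gives c = 72 pt.
Layout = 2·20 + 6·72 + 5·24 = 40 + 432 + 120 = 592 pt.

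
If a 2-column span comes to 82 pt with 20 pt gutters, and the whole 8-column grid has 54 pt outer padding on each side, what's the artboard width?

2 columns + 1 gutter: 2c + 1·20 = 82.
2c = 82 − 20 = 62, so c = 31 pt.
Artboard = 2·54 + 8·31 + 7·20 = 108 + 248 + 140 = 496 pt.

496 pt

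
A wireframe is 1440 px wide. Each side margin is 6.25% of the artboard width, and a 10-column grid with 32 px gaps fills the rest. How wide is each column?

97.2 px

1440 × (1 − 2·6.25%) = 1440 × 87.5% = 1260 px for the columns.
10 columns + 9 gaps: 10c + 9·32 = 1260.
10c = 1260 − 288 = 972, so c = 97.2 px.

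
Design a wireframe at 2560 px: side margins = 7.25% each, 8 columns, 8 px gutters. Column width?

266.6 px

2560 × (1 − 2·7.25%) = 2560 × 85.5% = 2188.8 px for the columns.
8c + 7·8 = 2188.8 → 8c = 2132.8 → c = 266.6 px.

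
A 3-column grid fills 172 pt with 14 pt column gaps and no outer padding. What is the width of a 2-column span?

110 pt

3c + 2·14 = 172 → 3c = 144 → c = 48 pt.
2-column span = 2·48 + 1·14 = 110 pt.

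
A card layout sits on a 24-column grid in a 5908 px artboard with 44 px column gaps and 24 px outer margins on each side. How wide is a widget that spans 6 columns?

1432 px

Content width = 5908 − 2·24 = 5860 px.
24 columns + 23 column gaps: 24c + 23·44 = 5860.
24c = 5860 − 1012 = 4848, so c = 202 px.
6 columns plus 5 column gaps: 1212 + 220 = 1432 px.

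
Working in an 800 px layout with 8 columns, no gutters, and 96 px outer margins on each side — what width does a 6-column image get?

Content width = 800 − 2·96 = 608 px.
608 / 8 = 76 px per column.
6-column span = 6·76 = 456 px.

456 px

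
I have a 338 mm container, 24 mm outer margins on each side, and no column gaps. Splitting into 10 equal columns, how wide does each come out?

29 mm

Take off 48 mm of margins, leaving 290 mm.
With no column gaps, each column is 290/10 = 29 mm.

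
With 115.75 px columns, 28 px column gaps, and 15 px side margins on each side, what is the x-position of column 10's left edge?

Before column 10: the margin + 9 columns + 9 column gaps.
Offset = 15 + 9·(115.75 + 28) = 15 + 1293.75 = 1308.75 px.

1308.75 px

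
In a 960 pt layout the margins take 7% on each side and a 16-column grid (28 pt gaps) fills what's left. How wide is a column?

25.35 pt

Each margin = 7% of 960 = 67.2 pt; content = 960 − 2·67.2 = 825.6 pt.
16c + 15·28 = 825.6 → 16c = 405.6 → c = 25.35 pt.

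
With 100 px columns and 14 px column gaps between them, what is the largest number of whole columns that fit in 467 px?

4 columns

4 columns: 4·100 + 3·14 = 442 px ≤ 467.
5 columns: 556 px > 467. So 4.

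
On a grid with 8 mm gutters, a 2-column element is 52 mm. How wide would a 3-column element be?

82 mm

2 columns + 1 gutter: 2c + 1·8 = 52.
2c = 52 − 8 = 44, so c = 22 mm.
3-column span = 3·22 + 2·8 = 82 mm.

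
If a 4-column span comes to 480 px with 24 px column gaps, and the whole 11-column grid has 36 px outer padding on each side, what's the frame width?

1434 px

4c + 3·24 = 480 → 4c = 408 → c = 102 px.
Frame = 2·36 + 11·102 + 10·24 = 72 + 1122 + 240 = 1434 px.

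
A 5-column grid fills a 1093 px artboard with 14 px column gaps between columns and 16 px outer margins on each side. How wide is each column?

Inside the margins: 1093 − 32 = 1061 px.
5c + 4·14 = 1061 → 5c = 1005 → c = 201 px.

201 px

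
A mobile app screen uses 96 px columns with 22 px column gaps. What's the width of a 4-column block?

450 px

4-column span = 4·96 + 3·22 = 450 px.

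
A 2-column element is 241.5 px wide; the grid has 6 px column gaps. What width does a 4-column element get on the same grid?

Subtracting 1 column gap of 6 leaves 235.5 for 2 columns, so c = 117.75 px.
Span of 4: 4·117.75 + 3·6 = 471 + 18 = 489 px.

489 px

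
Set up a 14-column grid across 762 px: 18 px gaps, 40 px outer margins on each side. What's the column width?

32 px

Take off 80 px of margins, leaving 682 px.
14c + 13·18 = 682 → 14c = 448 → c = 32 px.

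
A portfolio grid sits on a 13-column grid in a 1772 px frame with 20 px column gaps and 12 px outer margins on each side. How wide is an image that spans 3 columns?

388 px

Subtract both margins: 1772 − 2·12 = 1748 px.
Subtracting 12 column gaps of 20 leaves 1508 for 13 columns, so c = 116 px.
3-column span = 3·116 + 2·20 = 388 px.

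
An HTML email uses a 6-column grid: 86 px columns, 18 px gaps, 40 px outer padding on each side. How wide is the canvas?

Total width: 2·40 + 6·86 + 5·18 = 686 px.

686 px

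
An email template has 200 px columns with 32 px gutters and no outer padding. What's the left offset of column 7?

1392 px

No margin, so column 7 starts at 6·(column + gutter) = 6·232 = 1392 px.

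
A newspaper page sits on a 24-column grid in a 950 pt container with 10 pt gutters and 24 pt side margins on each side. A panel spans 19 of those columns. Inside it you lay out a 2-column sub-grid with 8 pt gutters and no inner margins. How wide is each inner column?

Subtract both margins: 950 − 2·24 = 902 pt.
Subtracting 23 gutters of 10 leaves 672 for 24 columns, so c = 28 pt.
19 columns plus 18 gutters: 532 + 180 = 712 pt.
712 − 1·8 = 704; ÷2 gives d = 352 pt.

352 pt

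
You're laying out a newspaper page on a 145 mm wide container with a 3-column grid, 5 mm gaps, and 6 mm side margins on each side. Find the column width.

41 mm

Content width = 145 − 2·6 = 133 mm.
3c + 2·5 = 133 → 3c = 123 → c = 41 mm.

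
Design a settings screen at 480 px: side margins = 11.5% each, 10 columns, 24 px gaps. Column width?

Each margin = 11.5% of 480 = 55.2 px; content = 480 − 2·55.2 = 369.6 px.
10 columns + 9 gaps: 10c + 9·24 = 369.6.
10c = 369.6 − 216 = 153.6, so c = 15.36 px.

15.36 px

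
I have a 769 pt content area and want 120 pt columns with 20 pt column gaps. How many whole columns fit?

5 columns

5 columns: 5·120 + 4·20 = 680 pt ≤ 769.
6 columns: 820 pt > 769. So 5.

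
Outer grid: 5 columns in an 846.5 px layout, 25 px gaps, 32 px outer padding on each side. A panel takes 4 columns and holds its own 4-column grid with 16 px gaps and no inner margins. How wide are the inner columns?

143.25 px

Outer content = 846.5 − 2·32 = 782.5 px.
5 columns + 4 gaps: 5c + 4·25 = 782.5.
5c = 782.5 − 100 = 682.5, so c = 136.5 px.
Span of 4: 4·136.5 + 3·25 = 546 + 75 = 621 px.
621 − 3·16 = 573; ÷4 gives d = 143.25 px.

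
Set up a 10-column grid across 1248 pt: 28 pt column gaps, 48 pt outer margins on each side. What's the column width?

Content width = 1248 − 2·48 = 1152 pt.
10 columns + 9 column gaps: 10c + 9·28 = 1152.
10c = 1152 − 252 = 900, so c = 90 pt.

90 pt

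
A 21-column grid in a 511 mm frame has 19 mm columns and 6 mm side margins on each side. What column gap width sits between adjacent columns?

5 mm

Content width = 511 − 2·6 = 499 mm.
21 columns take 21·19 = 399 mm; remaining 100 splits into 20 column gaps.
g = 100 / 20 = 5 mm.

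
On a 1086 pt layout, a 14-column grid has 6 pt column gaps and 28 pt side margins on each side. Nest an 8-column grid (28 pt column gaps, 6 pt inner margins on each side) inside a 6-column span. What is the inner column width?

Outer content = 1086 − 2·28 = 1030 pt.
Subtracting 13 column gaps of 6 leaves 952 for 14 columns, so c = 68 pt.
6 columns plus 5 column gaps: 408 + 30 = 438 pt.
Inner content = 438 − 2·6 = 426 pt.
8d + 7·28 = 426 → 8d = 230 → d = 28.75 pt.

28.75 pt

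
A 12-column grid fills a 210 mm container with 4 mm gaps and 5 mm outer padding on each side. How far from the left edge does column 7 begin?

Subtract both margins: 210 − 2·5 = 200 mm.
200 − 11·4 = 156; ÷12 gives c = 13 mm.
Column 7 starts at margin + 6·(column + gutter) = 5 + 6·17 = 107 mm.

107 mm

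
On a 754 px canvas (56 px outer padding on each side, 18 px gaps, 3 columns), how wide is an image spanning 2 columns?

Inside the margins: 754 − 112 = 642 px.
642 − 2·18 = 606; ÷3 gives c = 202 px.
Span of 2: 2·202 + 1·18 = 404 + 18 = 422 px.

422 px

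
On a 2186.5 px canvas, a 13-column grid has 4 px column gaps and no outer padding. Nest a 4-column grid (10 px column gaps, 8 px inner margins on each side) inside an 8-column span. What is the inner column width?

Subtracting 12 column gaps of 4 leaves 2138.5 for 13 columns, so c = 164.5 px.
Span of 8: 8·164.5 + 7·4 = 1316 + 28 = 1344 px.
Inner content = 1344 − 2·8 = 1328 px.
4 columns + 3 column gaps: 4d + 3·10 = 1328.
4d = 1328 − 30 = 1298, so d = 324.5 px.

324.5 px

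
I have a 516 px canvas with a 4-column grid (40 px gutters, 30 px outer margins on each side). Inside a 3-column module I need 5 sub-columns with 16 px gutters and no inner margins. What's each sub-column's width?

53.6 px

Outer content = 516 − 2·30 = 456 px.
Subtracting 3 gutters of 40 leaves 336 for 4 columns, so c = 84 px.
Span of 3: 3·84 + 2·40 = 252 + 80 = 332 px.
Subtracting 4 gutters of 16 leaves 268 for 5 columns, so d = 53.6 px.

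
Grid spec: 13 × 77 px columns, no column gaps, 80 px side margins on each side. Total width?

Total width: 2·80 + 13·77 = 1161 px.

1161 px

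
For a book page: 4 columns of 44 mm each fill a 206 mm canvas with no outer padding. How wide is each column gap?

10 mm

Columns use 176 mm, leaving 30 mm across 3 column gaps = 10 mm each.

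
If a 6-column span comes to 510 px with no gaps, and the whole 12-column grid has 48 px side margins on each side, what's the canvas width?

1116 px

With no gaps, each column is 510/6 = 85 px.
Summing: 96 + 1020 = 1116 px.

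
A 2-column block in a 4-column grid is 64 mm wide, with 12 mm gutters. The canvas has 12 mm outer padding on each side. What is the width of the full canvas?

164 mm

Subtracting 1 gutter of 12 leaves 52 for 2 columns, so c = 26 mm.
Total width: 2·12 + 4·26 + 3·12 = 164 mm.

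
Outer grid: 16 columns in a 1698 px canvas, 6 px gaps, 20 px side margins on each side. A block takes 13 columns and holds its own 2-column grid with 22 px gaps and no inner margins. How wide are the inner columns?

662 px

Outer content = 1698 − 2·20 = 1658 px.
16 columns + 15 gaps: 16c + 15·6 = 1658.
16c = 1658 − 90 = 1568, so c = 98 px.
Span of 13: 13·98 + 12·6 = 1274 + 72 = 1346 px.
Subtracting 1 gap of 22 leaves 1324 for 2 columns, so d = 662 px.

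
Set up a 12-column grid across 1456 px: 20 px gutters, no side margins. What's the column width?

Subtracting 11 gutters of 20 leaves 1236 for 12 columns, so c = 103 px.

103 px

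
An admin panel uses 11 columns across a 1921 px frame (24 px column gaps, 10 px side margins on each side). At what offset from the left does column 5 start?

710 px

Take off 20 px of margins, leaving 1901 px.
Subtracting 10 column gaps of 24 leaves 1661 for 11 columns, so c = 151 px.
Before column 5: the margin + 4 columns + 4 column gaps.
Offset = 10 + 4·(151 + 24) = 10 + 700 = 710 px.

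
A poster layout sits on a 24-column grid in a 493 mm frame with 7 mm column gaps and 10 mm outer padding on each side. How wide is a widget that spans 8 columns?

Inside the margins: 493 − 20 = 473 mm.
Subtracting 23 column gaps of 7 leaves 312 for 24 columns, so c = 13 mm.
Span of 8: 8·13 + 7·7 = 104 + 49 = 153 mm.

153 mm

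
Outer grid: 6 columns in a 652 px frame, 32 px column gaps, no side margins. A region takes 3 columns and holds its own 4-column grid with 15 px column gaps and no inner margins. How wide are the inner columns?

Subtracting 5 column gaps of 32 leaves 492 for 6 columns, so c = 82 px.
Span of 3: 3·82 + 2·32 = 246 + 64 = 310 px.
Subtracting 3 column gaps of 15 leaves 265 for 4 columns, so d = 66.25 px.

66.25 px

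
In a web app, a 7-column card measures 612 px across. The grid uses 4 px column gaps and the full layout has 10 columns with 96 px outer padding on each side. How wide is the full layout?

Subtracting 6 column gaps of 4 leaves 588 for 7 columns, so c = 84 px.
Adding margins, columns and gutters: 192 + 840 + 36 = 1068 px.

1068 px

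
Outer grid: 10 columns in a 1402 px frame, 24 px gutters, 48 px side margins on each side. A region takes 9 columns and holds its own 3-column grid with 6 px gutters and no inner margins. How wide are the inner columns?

387 px

Inside the margins: 1402 − 96 = 1306 px.
Subtracting 9 gutters of 24 leaves 1090 for 10 columns, so c = 109 px.
9-column span = 9·109 + 8·24 = 1173 px.
Subtracting 2 gutters of 6 leaves 1161 for 3 columns, so d = 387 px.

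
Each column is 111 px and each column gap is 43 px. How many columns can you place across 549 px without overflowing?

k columns need k·111 + (k−1)·43 = k·154 − 43.
k·154 − 43 ≤ 549 → k ≤ 592 / 154 ≈ 3.84, so k = 3.

3 columns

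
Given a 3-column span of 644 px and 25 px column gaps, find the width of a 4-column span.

3c + 2·25 = 644 → 3c = 594 → c = 198 px.
Span of 4: 4·198 + 3·25 = 792 + 75 = 867 px.

867 px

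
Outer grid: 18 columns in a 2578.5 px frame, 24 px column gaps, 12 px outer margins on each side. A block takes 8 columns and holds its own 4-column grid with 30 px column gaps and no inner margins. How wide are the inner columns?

258 px

Outer content = 2578.5 − 2·12 = 2554.5 px.
2554.5 − 17·24 = 2146.5; ÷18 gives c = 119.25 px.
8 columns plus 7 column gaps: 954 + 168 = 1122 px.
Subtracting 3 column gaps of 30 leaves 1032 for 4 columns, so d = 258 px.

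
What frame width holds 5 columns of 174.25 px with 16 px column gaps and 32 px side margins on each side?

999.25 px

Adding margins, columns and gutters: 64 + 871.25 + 64 = 999.25 px.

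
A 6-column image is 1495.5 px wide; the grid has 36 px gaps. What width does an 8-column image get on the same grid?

2006 px

6c + 5·36 = 1495.5 → 6c = 1315.5 → c = 219.25 px.
8-column span = 8·219.25 + 7·36 = 2006 px.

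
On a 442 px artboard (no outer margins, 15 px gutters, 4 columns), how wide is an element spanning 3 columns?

327.75 px

4 columns + 3 gutters: 4c + 3·15 = 442.
4c = 442 − 45 = 397, so c = 99.25 px.
Span of 3: 3·99.25 + 2·15 = 297.75 + 30 = 327.75 px.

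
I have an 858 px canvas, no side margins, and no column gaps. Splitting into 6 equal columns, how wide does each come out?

143 px

6c = 858 → c = 143 px.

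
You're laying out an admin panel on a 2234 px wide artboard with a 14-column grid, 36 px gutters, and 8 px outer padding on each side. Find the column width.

Inside the margins: 2234 − 16 = 2218 px.
Subtracting 13 gutters of 36 leaves 1750 for 14 columns, so c = 125 px.

125 px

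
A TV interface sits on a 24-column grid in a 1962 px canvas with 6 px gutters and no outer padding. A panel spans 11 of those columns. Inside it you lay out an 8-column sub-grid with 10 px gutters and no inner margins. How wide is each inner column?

24 columns + 23 gutters: 24c + 23·6 = 1962.
24c = 1962 − 138 = 1824, so c = 76 px.
11 columns plus 10 gutters: 836 + 60 = 896 px.
896 − 7·10 = 826; ÷8 gives d = 103.25 px.

103.25 px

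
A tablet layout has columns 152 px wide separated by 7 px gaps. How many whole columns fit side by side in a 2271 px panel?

14 columns

Each extra column adds 152 + 7 = 159 px.
(2271 + 7) / 159 = 14.33, so 14 columns fit.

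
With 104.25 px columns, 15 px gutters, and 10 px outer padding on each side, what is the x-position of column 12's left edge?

Each column+gutter stride is 119.25 px; 11 of them past the 10 px margin is 10 + 1311.75 = 1321.75 px.

1321.75 px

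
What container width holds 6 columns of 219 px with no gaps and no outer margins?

1314 px

Summing: 1314 = 1314 px.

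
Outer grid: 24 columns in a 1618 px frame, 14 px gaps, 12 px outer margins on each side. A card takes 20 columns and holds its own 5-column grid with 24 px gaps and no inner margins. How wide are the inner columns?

Subtract both margins: 1618 − 2·12 = 1594 px.
24 columns + 23 gaps: 24c + 23·14 = 1594.
24c = 1594 − 322 = 1272, so c = 53 px.
Span of 20: 20·53 + 19·14 = 1060 + 266 = 1326 px.
5 columns + 4 gaps: 5d + 4·24 = 1326.
5d = 1326 − 96 = 1230, so d = 246 px.

246 px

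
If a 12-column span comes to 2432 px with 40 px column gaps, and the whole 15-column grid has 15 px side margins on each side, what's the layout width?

2432 − 11·40 = 1992; ÷12 gives c = 166 px.
Adding margins, columns and gutters: 30 + 2490 + 560 = 3080 px.

3080 px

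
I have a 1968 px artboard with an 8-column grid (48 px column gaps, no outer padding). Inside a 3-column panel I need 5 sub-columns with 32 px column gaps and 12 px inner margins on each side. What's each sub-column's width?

111.2 px

8 columns + 7 column gaps: 8c + 7·48 = 1968.
8c = 1968 − 336 = 1632, so c = 204 px.
3 columns plus 2 column gaps: 612 + 96 = 708 px.
Inner content = 708 − 2·12 = 684 px.
5 columns + 4 column gaps: 5d + 4·32 = 684.
5d = 684 − 128 = 556, so d = 111.2 px.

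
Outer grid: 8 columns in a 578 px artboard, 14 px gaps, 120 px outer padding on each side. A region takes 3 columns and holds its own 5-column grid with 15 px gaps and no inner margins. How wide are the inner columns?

11.6 px

Subtract both margins: 578 − 2·120 = 338 px.
8 columns + 7 gaps: 8c + 7·14 = 338.
8c = 338 − 98 = 240, so c = 30 px.
3-column span = 3·30 + 2·14 = 118 px.
5d + 4·15 = 118 → 5d = 58 → d = 11.6 px.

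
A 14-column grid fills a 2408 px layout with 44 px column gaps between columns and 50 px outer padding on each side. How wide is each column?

Take off 100 px of margins, leaving 2308 px.
2308 − 13·44 = 1736; ÷14 gives c = 124 px.

124 px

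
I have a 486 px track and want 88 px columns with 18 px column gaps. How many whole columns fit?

4 columns: 4·88 + 3·18 = 406 px ≤ 486.
5 columns: 512 px > 486. So 4.

4 columns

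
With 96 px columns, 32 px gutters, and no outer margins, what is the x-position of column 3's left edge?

Before column 3: 2 columns + 2 gutters.
Offset = 2·(96 + 32) = 2·128 = 256 px.

256 px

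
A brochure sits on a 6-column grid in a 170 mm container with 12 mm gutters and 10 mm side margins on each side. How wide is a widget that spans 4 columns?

Subtract both margins: 170 − 2·10 = 150 mm.
Subtracting 5 gutters of 12 leaves 90 for 6 columns, so c = 15 mm.
4 columns plus 3 gutters: 60 + 36 = 96 mm.

96 mm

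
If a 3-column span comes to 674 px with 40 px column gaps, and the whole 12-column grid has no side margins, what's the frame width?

2816 px

Subtracting 2 column gaps of 40 leaves 594 for 3 columns, so c = 198 px.
Frame = 12·198 + 11·40 = 2376 + 440 = 2816 px.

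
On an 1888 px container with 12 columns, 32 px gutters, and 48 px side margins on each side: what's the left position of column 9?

1264 px

Inside the margins: 1888 − 96 = 1792 px.
12c + 11·32 = 1792 → 12c = 1440 → c = 120 px.
Before column 9: the margin + 8 columns + 8 gutters.
Offset = 48 + 8·(120 + 32) = 48 + 1216 = 1264 px.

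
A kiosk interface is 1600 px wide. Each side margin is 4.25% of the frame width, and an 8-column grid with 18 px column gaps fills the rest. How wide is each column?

Each margin = 4.25% of 1600 = 68 px; content = 1600 − 2·68 = 1464 px.
8 columns + 7 column gaps: 8c + 7·18 = 1464.
8c = 1464 − 126 = 1338, so c = 167.25 px.

167.25 px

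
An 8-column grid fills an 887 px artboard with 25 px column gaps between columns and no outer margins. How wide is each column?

89 px

8c + 7·25 = 887 → 8c = 712 → c = 89 px.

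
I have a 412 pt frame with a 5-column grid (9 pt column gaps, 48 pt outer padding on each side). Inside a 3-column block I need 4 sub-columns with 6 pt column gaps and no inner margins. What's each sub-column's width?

42 pt

Subtract both margins: 412 − 2·48 = 316 pt.
316 − 4·9 = 280; ÷5 gives c = 56 pt.
3 columns plus 2 column gaps: 168 + 18 = 186 pt.
4 columns + 3 column gaps: 4d + 3·6 = 186.
4d = 186 − 18 = 168, so d = 42 pt.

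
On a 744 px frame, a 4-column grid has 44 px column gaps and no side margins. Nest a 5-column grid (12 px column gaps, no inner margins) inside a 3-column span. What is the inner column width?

99.8 px

744 − 3·44 = 612; ÷4 gives c = 153 px.
3 columns plus 2 column gaps: 459 + 88 = 547 px.
5 columns + 4 column gaps: 5d + 4·12 = 547.
5d = 547 − 48 = 499, so d = 99.8 px.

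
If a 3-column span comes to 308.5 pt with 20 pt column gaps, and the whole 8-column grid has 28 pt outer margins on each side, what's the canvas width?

3 columns + 2 column gaps: 3c + 2·20 = 308.5.
3c = 308.5 − 40 = 268.5, so c = 89.5 pt.
Canvas = 2·28 + 8·89.5 + 7·20 = 56 + 716 + 140 = 912 pt.

912 pt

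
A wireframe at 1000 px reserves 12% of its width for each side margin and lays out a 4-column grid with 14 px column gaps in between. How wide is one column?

1000 × (1 − 2·12%) = 1000 × 76% = 760 px for the columns.
760 − 3·14 = 718; ÷4 gives c = 179.5 px.

179.5 px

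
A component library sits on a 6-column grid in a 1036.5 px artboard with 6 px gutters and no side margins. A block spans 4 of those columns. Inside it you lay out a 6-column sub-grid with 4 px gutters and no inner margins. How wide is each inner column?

111.5 px

6 columns + 5 gutters: 6c + 5·6 = 1036.5.
6c = 1036.5 − 30 = 1006.5, so c = 167.75 px.
4 columns plus 3 gutters: 671 + 18 = 689 px.
6 columns + 5 gutters: 6d + 5·4 = 689.
6d = 689 − 20 = 669, so d = 111.5 px.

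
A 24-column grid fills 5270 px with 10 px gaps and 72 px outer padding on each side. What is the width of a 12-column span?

2558 px

Subtract both margins: 5270 − 2·72 = 5126 px.
Subtracting 23 gaps of 10 leaves 4896 for 24 columns, so c = 204 px.
Span of 12: 12·204 + 11·10 = 2448 + 110 = 2558 px.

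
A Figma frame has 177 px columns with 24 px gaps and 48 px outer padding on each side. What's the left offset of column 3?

450 px

Before column 3: the margin + 2 columns + 2 gaps.
Offset = 48 + 2·(177 + 24) = 48 + 402 = 450 px.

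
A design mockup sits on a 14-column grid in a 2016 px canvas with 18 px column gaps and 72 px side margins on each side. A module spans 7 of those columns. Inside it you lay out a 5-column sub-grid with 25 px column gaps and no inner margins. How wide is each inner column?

Subtract both margins: 2016 − 2·72 = 1872 px.
14 columns + 13 column gaps: 14c + 13·18 = 1872.
14c = 1872 − 234 = 1638, so c = 117 px.
Span of 7: 7·117 + 6·18 = 819 + 108 = 927 px.
927 − 4·25 = 827; ÷5 gives d = 165.4 px.

165.4 px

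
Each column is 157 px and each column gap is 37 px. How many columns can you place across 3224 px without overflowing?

k columns need k·157 + (k−1)·37 = k·194 − 37.
k·194 − 37 ≤ 3224 → k ≤ 3261 / 194 ≈ 16.81, so k = 16.

16 columns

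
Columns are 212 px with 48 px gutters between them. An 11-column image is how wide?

2812 px

11-column span = 11·212 + 10·48 = 2812 px.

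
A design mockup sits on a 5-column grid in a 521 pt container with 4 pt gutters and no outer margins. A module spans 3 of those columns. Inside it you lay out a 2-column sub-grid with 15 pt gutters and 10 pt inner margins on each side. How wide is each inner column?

138 pt

Subtracting 4 gutters of 4 leaves 505 for 5 columns, so c = 101 pt.
3-column span = 3·101 + 2·4 = 311 pt.
Inner content = 311 − 2·10 = 291 pt.
291 − 1·15 = 276; ÷2 gives d = 138 pt.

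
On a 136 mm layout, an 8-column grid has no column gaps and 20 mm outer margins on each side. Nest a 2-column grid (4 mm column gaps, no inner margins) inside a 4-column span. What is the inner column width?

22 mm

Subtract both margins: 136 − 2·20 = 96 mm.
With no column gaps, each column is 96/8 = 12 mm.
4-column span = 4·12 = 48 mm.
Subtracting 1 column gap of 4 leaves 44 for 2 columns, so d = 22 mm.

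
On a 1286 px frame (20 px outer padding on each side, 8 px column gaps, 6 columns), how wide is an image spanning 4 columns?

828 px

Inside the margins: 1286 − 40 = 1246 px.
Subtracting 5 column gaps of 8 leaves 1206 for 6 columns, so c = 201 px.
4-column span = 4·201 + 3·8 = 828 px.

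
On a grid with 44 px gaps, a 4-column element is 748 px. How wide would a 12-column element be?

2332 px

Subtracting 3 gaps of 44 leaves 616 for 4 columns, so c = 154 px.
Span of 12: 12·154 + 11·44 = 1848 + 484 = 2332 px.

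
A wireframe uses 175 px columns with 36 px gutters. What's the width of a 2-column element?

2 columns plus 1 gutter: 350 + 36 = 386 px.

386 px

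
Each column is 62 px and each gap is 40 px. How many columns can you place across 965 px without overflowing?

Each extra column adds 62 + 40 = 102 px.
(965 + 40) / 102 = 9.85, so 9 columns fit.

9 columns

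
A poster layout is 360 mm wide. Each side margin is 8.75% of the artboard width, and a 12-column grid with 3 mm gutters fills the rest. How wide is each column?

22 mm

Margins: 8.75% × 360 = 31.5 mm each, so content = 360 − 63 = 297 mm.
Subtracting 11 gutters of 3 leaves 264 for 12 columns, so c = 22 mm.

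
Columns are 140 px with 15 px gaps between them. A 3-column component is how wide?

450 px

3 columns plus 2 gaps: 420 + 30 = 450 px.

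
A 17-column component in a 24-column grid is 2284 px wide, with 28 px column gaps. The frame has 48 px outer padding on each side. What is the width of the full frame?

17 columns + 16 column gaps: 17c + 16·28 = 2284.
17c = 2284 − 448 = 1836, so c = 108 px.
Total width: 2·48 + 24·108 + 23·28 = 3332 px.

3332 px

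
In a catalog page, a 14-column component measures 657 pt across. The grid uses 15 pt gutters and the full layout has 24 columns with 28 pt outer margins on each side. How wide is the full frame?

Subtracting 13 gutters of 15 leaves 462 for 14 columns, so c = 33 pt.
Adding margins, columns and gutters: 56 + 792 + 345 = 1193 pt.

1193 pt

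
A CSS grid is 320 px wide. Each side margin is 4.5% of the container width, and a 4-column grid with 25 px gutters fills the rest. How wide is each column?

54.05 px

Margins: 4.5% × 320 = 14.4 px each, so content = 320 − 28.8 = 291.2 px.
291.2 − 3·25 = 216.2; ÷4 gives c = 54.05 px.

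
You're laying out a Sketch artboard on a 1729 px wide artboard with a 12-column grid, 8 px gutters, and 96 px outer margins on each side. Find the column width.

120.75 px

Inside the margins: 1729 − 192 = 1537 px.
12c + 11·8 = 1537 → 12c = 1449 → c = 120.75 px.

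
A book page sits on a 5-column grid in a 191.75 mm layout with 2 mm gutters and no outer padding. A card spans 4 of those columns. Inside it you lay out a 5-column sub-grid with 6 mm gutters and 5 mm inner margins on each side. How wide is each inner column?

Subtracting 4 gutters of 2 leaves 183.75 for 5 columns, so c = 36.75 mm.
4 columns plus 3 gutters: 147 + 6 = 153 mm.
Inner content = 153 − 2·5 = 143 mm.
143 − 4·6 = 119; ÷5 gives d = 23.8 mm.

23.8 mm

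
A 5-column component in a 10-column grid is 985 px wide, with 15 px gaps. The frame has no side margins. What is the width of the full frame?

1985 px

Subtracting 4 gaps of 15 leaves 925 for 5 columns, so c = 185 px.
Total width: 10·185 + 9·15 = 1985 px.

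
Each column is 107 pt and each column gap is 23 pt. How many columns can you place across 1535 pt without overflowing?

11 columns

k columns need k·107 + (k−1)·23 = k·130 − 23.
k·130 − 23 ≤ 1535 → k ≤ 1558 / 130 ≈ 11.98, so k = 11.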